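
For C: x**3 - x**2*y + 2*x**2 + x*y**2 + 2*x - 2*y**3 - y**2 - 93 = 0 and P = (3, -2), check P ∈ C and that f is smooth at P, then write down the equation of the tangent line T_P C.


Tangent line at P: 57*x - 41*y - 253 = 0.

Step 1: f(3, -2) = 0, so P lies on C.
Step 2: partial derivatives
  f_x(x, y) = 3*x**2 - 2*x*y + 4*x + y**2 + 2, f_y(x, y) = -x**2 + 2*x*y - 6*y**2 - 2*y.
  f_x(P) = 57, f_y(P) = -41 (gradient nonzero, so P is smooth).
Step 3: tangent line at P: 57·(x − 3) + -41·(y − -2) = 0.
Expanding: 57*x - 41*y - 253 = 0.


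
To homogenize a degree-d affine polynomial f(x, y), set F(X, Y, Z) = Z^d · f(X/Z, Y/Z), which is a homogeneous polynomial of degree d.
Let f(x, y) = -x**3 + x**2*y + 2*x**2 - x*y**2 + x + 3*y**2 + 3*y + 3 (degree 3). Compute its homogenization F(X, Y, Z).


F(X, Y, Z) = -X**3 + X**2*Y + 2*X**2*Z - X*Y**2 + X*Z**2 + 3*Y**2*Z + 3*Y*Z**2 + 3*Z**3

deg(f) = 3.
Substitute x = X/Z, y = Y/Z into f, then multiply by Z^3.
  monomial -1·x^3·y^0 ↦ -1·X^3·Y^0·Z^0.
  monomial 1·x^2·y^1 ↦ 1·X^2·Y^1·Z^0.
  monomial 2·x^2·y^0 ↦ 2·X^2·Y^0·Z^1.
  monomial -1·x^1·y^2 ↦ -1·X^1·Y^2·Z^0.
  monomial 1·x^1·y^0 ↦ 1·X^1·Y^0·Z^2.
  monomial 3·x^0·y^2 ↦ 3·X^0·Y^2·Z^1.
  monomial 3·x^0·y^1 ↦ 3·X^0·Y^1·Z^2.
  monomial 3·x^0·y^0 ↦ 3·X^0·Y^0·Z^3.
Collecting: F(X, Y, Z) = -X**3 + X**2*Y + 2*X**2*Z - X*Y**2 + X*Z**2 + 3*Y**2*Z + 3*Y*Z**2 + 3*Z**3.


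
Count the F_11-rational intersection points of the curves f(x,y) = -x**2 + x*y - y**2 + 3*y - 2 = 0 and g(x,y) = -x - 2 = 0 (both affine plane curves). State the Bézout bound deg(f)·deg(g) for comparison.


Common zeros: ∅; count = 0; Bézout bound = 2.

deg(f) = 2, deg(g) = 1, so Bézout bound = 2.
Scan x ∈ F_11. For each x, list the y ∈ F_11 with f(x, y) ≡ 0 and those with g(x, y) ≡ 0 (mod 11); the common zeros in that column are the intersection.
  x = 0: f ≡ 0 at y ∈ {1, 2}; g ≡ 0 at y ∈ ∅; common: ∅.
  x = 1: f ≡ 0 at y ∈ {1, 3}; g ≡ 0 at y ∈ ∅; common: ∅.
  x = 2: f ≡ 0 at y ∈ {2, 3}; g ≡ 0 at y ∈ ∅; common: ∅.
  x = 3: f ≡ 0 at y ∈ {0, 6}; g ≡ 0 at y ∈ ∅; common: ∅.
  x = 4: f ≡ 0 at y ∈ ∅; g ≡ 0 at y ∈ ∅; common: ∅.
  x = 5: f ≡ 0 at y ∈ {4}; g ≡ 0 at y ∈ ∅; common: ∅.
  x = 6: f ≡ 0 at y ∈ ∅; g ≡ 0 at y ∈ ∅; common: ∅.
  x = 7: f ≡ 0 at y ∈ ∅; g ≡ 0 at y ∈ ∅; common: ∅.
  x = 8: f ≡ 0 at y ∈ {0}; g ≡ 0 at y ∈ ∅; common: ∅.
  x = 9: f ≡ 0 at y ∈ ∅; g ≡ 0 at y ∈ {0, 1, 2, 3, 4, 5, 6, 7, 8, 9, 10}; common: ∅.
  x = 10: f ≡ 0 at y ∈ {4, 9}; g ≡ 0 at y ∈ ∅; common: ∅.
Collecting: common zeros = ∅, so the count is 0.
Comparison with the Bézout bound: 0 ≤ 2 = deg(f)·deg(g), as expected for curves with no common component (the affine F_11-count falls short of the bound because intersections may lie at infinity, over extension fields, or carry multiplicity).


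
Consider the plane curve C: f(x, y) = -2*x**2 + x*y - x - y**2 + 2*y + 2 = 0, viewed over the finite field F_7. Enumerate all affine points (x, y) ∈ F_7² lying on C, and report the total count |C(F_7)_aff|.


Affine F_7-points: ∅; count = 0.

For each of the 49 pairs (x, y) ∈ F_7², evaluate f(x, y) mod 7. Record the zeros.
  x = 0: [0↦2, 1↦3, 2↦2, 3↦6, 4↦1, 5↦1, 6↦6]  zeros at y ∈ ∅
  x = 1: [0↦6, 1↦1, 2↦1, 3↦6, 4↦2, 5↦3, 6↦2]  zeros at y ∈ ∅
  x = 2: [0↦6, 1↦2, 2↦3, 3↦2, 4↦6, 5↦1, 6↦1]  zeros at y ∈ ∅
  x = 3: [0↦2, 1↦6, 2↦1, 3↦1, 4↦6, 5↦2, 6↦3]  zeros at y ∈ ∅
  x = 4: [0↦1, 1↦6, 2↦2, 3↦3, 4↦2, 5↦6, 6↦1]  zeros at y ∈ ∅
  x = 5: [0↦3, 1↦2, 2↦6, 3↦1, 4↦1, 5↦6, 6↦2]  zeros at y ∈ ∅
  x = 6: [0↦1, 1↦1, 2↦6, 3↦2, 4↦3, 5↦2, 6↦6]  zeros at y ∈ ∅
Collecting zeros: affine points = ∅.
Total count |C(F_7)_aff| = 0.


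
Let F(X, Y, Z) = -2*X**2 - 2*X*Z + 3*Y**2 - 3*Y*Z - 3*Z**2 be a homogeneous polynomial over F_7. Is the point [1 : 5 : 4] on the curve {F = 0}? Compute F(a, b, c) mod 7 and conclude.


F(1,5,4) ≡ 6 (mod 7); P is NOT on the curve.

Evaluate F(1, 5, 4) term-by-term (mod 7).
  -2*X**2 ↦ -2·1·1·1 = -2
  -2*X*Z ↦ -2·1·1·4 = -8
  3*Y**2 ↦ 3·1·25·1 = 75
  -3*Y*Z ↦ -3·1·5·4 = -60
  -3*Z**2 ↦ -3·1·1·16 = -48
Sum: F(1, 5, 4) = (-2) + (-8) + (75) + (-60) + (-48) = -43.
Reducing mod 7: -43 ≡ 6 (mod 7).
Since F(a, b, c) ≡ 6 ≠ 0 (mod 7), P does NOT lie on the curve.


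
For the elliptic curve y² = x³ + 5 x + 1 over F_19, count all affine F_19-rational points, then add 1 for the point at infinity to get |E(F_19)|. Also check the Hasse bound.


Affine points = {(0, 1), (0, 18), (1, 8), (1, 11), (2, 0), (3, 9), (3, 10), (4, 3), (4, 16), (6, 0), (10, 5), (10, 14), (11, 0), (16, 4), (16, 15)}; affine count = 15; |E(F_19)| = 16.

Discriminant check: Δ ∝ 4a³ + 27b² = 4·5³ + 27·1² = 4·125 + 27·1 ≡ 14 (mod 19). Nonzero ⇒ E is nonsingular.
For each x ∈ F_19, compute rhs = x³ + 5·x + 1 mod 19, then count y ∈ F_19 with y² ≡ rhs.
  x = 0: rhs = 1, matching y values: 1, 18 (2 points).
  x = 1: rhs = 7, matching y values: 8, 11 (2 points).
  x = 2: rhs = 0, matching y values: 0 (1 points).
  x = 3: rhs = 5, matching y values: 9, 10 (2 points).
  x = 4: rhs = 9, matching y values: 3, 16 (2 points).
  x = 5: rhs = 18, matching y values: none (0 points).
  x = 6: rhs = 0, matching y values: 0 (1 points).
  x = 7: rhs = 18, matching y values: none (0 points).
  x = 8: rhs = 2, matching y values: none (0 points).
  x = 9: rhs = 15, matching y values: none (0 points).
  x = 10: rhs = 6, matching y values: 5, 14 (2 points).
  x = 11: rhs = 0, matching y values: 0 (1 points).
  x = 12: rhs = 3, matching y values: none (0 points).
  x = 13: rhs = 2, matching y values: none (0 points).
  x = 14: rhs = 3, matching y values: none (0 points).
  x = 15: rhs = 12, matching y values: none (0 points).
  x = 16: rhs = 16, matching y values: 4, 15 (2 points).
  x = 17: rhs = 2, matching y values: none (0 points).
  x = 18: rhs = 14, matching y values: none (0 points).
Total affine count: 15.
Full point count |E(F_19)| = 15 + 1 = 16.
Hasse bound: |16 − (19+1)| = |-4| = 4 ≤ 2√19 ≈ 8.7178 ✓.


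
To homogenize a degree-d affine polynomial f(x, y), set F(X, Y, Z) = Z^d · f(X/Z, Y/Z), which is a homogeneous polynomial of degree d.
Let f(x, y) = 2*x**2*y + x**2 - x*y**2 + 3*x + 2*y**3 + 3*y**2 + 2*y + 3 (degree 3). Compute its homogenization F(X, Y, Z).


F(X, Y, Z) = 2*X**2*Y + X**2*Z - X*Y**2 + 3*X*Z**2 + 2*Y**3 + 3*Y**2*Z + 2*Y*Z**2 + 3*Z**3

deg(f) = 3.
Substitute x = X/Z, y = Y/Z into f, then multiply by Z^3.
  monomial 2·x^2·y^1 ↦ 2·X^2·Y^1·Z^0.
  monomial 1·x^2·y^0 ↦ 1·X^2·Y^0·Z^1.
  monomial -1·x^1·y^2 ↦ -1·X^1·Y^2·Z^0.
  monomial 3·x^1·y^0 ↦ 3·X^1·Y^0·Z^2.
  monomial 2·x^0·y^3 ↦ 2·X^0·Y^3·Z^0.
  monomial 3·x^0·y^2 ↦ 3·X^0·Y^2·Z^1.
  monomial 2·x^0·y^1 ↦ 2·X^0·Y^1·Z^2.
  monomial 3·x^0·y^0 ↦ 3·X^0·Y^0·Z^3.
Collecting: F(X, Y, Z) = 2*X**2*Y + X**2*Z - X*Y**2 + 3*X*Z**2 + 2*Y**3 + 3*Y**2*Z + 2*Y*Z**2 + 3*Z**3.


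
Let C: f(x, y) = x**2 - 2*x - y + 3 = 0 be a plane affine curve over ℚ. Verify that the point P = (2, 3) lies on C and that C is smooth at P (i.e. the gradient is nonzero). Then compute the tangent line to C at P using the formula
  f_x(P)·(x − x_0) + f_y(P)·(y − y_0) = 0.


Tangent line at P: 2*x - y - 1 = 0.

Step 1: f(2, 3) = 0, so P lies on C.
Step 2: partial derivatives
  f_x(x, y) = 2*x - 2, f_y(x, y) = -1.
  f_x(P) = 2, f_y(P) = -1 (gradient nonzero, so P is smooth).
Step 3: tangent line at P: 2·(x − 2) + -1·(y − 3) = 0.
Expanding: 2*x - y - 1 = 0.


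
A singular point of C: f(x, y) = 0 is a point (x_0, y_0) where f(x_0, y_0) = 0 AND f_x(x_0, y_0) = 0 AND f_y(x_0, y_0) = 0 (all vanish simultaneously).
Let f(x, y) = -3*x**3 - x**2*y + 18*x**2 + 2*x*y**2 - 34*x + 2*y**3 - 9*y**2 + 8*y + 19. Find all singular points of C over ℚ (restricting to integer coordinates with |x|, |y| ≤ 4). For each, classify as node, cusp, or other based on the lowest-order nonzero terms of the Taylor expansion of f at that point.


Singular points: {(2, 1)}; classification: node.

Compute partial derivatives:
  f_x = -9*x**2 - 2*x*y + 36*x + 2*y**2 - 34.
  f_y = -x**2 + 4*x*y + 6*y**2 - 18*y + 8.
Scan x_0 ∈ {−4, ..., 4}. For each x_0, f_y(x_0, y) is a polynomial in y; find its integer roots y ∈ {−4, ..., 4}, then test f_x and f at those candidates.
  x = -4: f_y(-4, y) = 6*y**2 - 34*y - 8; no integer root y with |y| ≤ 4.
  x = -3: f_y(-3, y) = 6*y**2 - 30*y - 1; no integer root y with |y| ≤ 4.
  x = -2: f_y(-2, y) = 6*y**2 - 26*y + 4; no integer root y with |y| ≤ 4.
  x = -1: f_y(-1, y) = 6*y**2 - 22*y + 7; no integer root y with |y| ≤ 4.
  x = 0: f_y(0, y) = 6*y**2 - 18*y + 8; no integer root y with |y| ≤ 4.
  x = 1: f_y(1, y) = 6*y**2 - 14*y + 7; no integer root y with |y| ≤ 4.
  x = 2: f_y(2, y) = 6*y**2 - 10*y + 4; vanishes at y ∈ {1}. (2, 1): f_x = 0, f = 0 — SINGULAR.
  x = 3: f_y(3, y) = 6*y**2 - 6*y - 1; no integer root y with |y| ≤ 4.
  x = 4: f_y(4, y) = 6*y**2 - 2*y - 8; vanishes at y ∈ {-1}. (4, -1): f_x = -24 ≠ 0.
Only singular point on the grid: (2, 1).
Classify: substitute x = 2 + u, y = 1 + v and expand: f = -3*u**3 - u**2*v - u**2 + 2*u*v**2 + 2*v**3 + v**2.
No constant or linear terms (consistent with a singular point). Quadratic part: -u**2 + v**2. Cubic part: -3*u**3 - u**2*v + 2*u*v**2 + 2*v**3.
The quadratic part v**2 - u**2 = (v − u)(v + u) splits into two distinct linear factors, so there are two distinct tangent lines y − 1 = ±(x − 2) — this is a node (ordinary double point).
Classification: node.


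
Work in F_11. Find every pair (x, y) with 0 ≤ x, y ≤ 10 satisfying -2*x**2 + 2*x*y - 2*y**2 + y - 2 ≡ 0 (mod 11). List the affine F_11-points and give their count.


Affine F_11-points: {(2, 4)}; count = 1.

For each of the 121 pairs (x, y) ∈ F_11², evaluate f(x, y) mod 11. Record the zeros.
  x = 0: [0↦9, 1↦8, 2↦3, 3↦5, 4↦3, 5↦8, 6↦9, 7↦6, 8↦10, 9↦10, 10↦6]  zeros at y ∈ ∅
  x = 1: [0↦7, 1↦8, 2↦5, 3↦9, 4↦9, 5↦5, 6↦8, 7↦7, 8↦2, 9↦4, 10↦2]  zeros at y ∈ ∅
  x = 2: [0↦1, 1↦4, 2↦3, 3↦9, 4↦0, 5↦9, 6↦3, 7↦4, 8↦1, 9↦5, 10↦5]  zeros at y ∈ {4}
  x = 3: [0↦2, 1↦7, 2↦8, 3↦5, 4↦9, 5↦9, 6↦5, 7↦8, 8↦7, 9↦2, 10↦4]  zeros at y ∈ ∅
  x = 4: [0↦10, 1↦6, 2↦9, 3↦8, 4↦3, 5↦5, 6↦3, 7↦8, 8↦9, 9↦6, 10↦10]  zeros at y ∈ ∅
  x = 5: [0↦3, 1↦1, 2↦6, 3↦7, 4↦4, 5↦8, 6↦8, 7↦4, 8↦7, 9↦6, 10↦1]  zeros at y ∈ ∅
  x = 6: [0↦3, 1↦3, 2↦10, 3↦2, 4↦1, 5↦7, 6↦9, 7↦7, 8↦1, 9↦2, 10↦10]  zeros at y ∈ ∅
  x = 7: [0↦10, 1↦1, 2↦10, 3↦4, 4↦5, 5↦2, 6↦6, 7↦6, 8↦2, 9↦5, 10↦4]  zeros at y ∈ ∅
  x = 8: [0↦2, 1↦6, 2↦6, 3↦2, 4↦5, 5↦4, 6↦10, 7↦1, 8↦10, 9↦4, 10↦5]  zeros at y ∈ ∅
  x = 9: [0↦1, 1↦7, 2↦9, 3↦7, 4↦1, 5↦2, 6↦10, 7↦3, 8↦3, 9↦10, 10↦2]  zeros at y ∈ ∅
  x = 10: [0↦7, 1↦4, 2↦8, 3↦8, 4↦4, 5↦7, 6↦6, 7↦1, 8↦3, 9↦1, 10↦6]  zeros at y ∈ ∅
Collecting zeros: affine points = {(2, 4)}.
Total count |C(F_11)_aff| = 1.


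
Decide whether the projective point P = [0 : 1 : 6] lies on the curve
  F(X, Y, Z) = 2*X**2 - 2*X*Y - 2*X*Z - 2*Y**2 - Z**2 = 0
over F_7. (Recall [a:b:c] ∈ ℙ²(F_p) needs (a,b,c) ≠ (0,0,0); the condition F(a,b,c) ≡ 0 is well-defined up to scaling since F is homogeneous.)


F(0,1,6) ≡ 4 (mod 7); P is NOT on the curve.

Evaluate F(0, 1, 6) term-by-term (mod 7).
  2*X**2 ↦ 2·0·1·1 = 0
  -2*X*Y ↦ -2·0·1·1 = 0
  -2*X*Z ↦ -2·0·1·6 = 0
  -2*Y**2 ↦ -2·1·1·1 = -2
  -Z**2 ↦ -1·1·1·36 = -36
Sum: F(0, 1, 6) = (0) + (0) + (0) + (-2) + (-36) = -38.
Reducing mod 7: -38 ≡ 4 (mod 7).
Since F(a, b, c) ≡ 4 ≠ 0 (mod 7), P does NOT lie on the curve.


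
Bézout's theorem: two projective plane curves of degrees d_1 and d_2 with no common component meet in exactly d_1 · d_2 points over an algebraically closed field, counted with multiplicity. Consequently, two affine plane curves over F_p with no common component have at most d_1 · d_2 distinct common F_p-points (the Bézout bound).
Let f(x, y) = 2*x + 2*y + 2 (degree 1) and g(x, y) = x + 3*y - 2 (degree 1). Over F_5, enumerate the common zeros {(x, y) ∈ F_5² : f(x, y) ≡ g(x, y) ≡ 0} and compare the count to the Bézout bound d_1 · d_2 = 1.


Common zeros: {(0, 4)}; count = 1; Bézout bound = 1.

deg(f) = 1, deg(g) = 1, so Bézout bound = 1.
Scan x ∈ F_5. For each x, list the y ∈ F_5 with f(x, y) ≡ 0 and those with g(x, y) ≡ 0 (mod 5); the common zeros in that column are the intersection.
  x = 0: f ≡ 0 at y ∈ {4}; g ≡ 0 at y ∈ {4}; common: {4}.
  x = 1: f ≡ 0 at y ∈ {3}; g ≡ 0 at y ∈ {2}; common: ∅.
  x = 2: f ≡ 0 at y ∈ {2}; g ≡ 0 at y ∈ {0}; common: ∅.
  x = 3: f ≡ 0 at y ∈ {1}; g ≡ 0 at y ∈ {3}; common: ∅.
  x = 4: f ≡ 0 at y ∈ {0}; g ≡ 0 at y ∈ {1}; common: ∅.
Collecting: common zeros = {(0, 4)}, so the count is 1.
Comparison with the Bézout bound: 1 ≤ 1 = deg(f)·deg(g), as expected for curves with no common component (the bound is attained).


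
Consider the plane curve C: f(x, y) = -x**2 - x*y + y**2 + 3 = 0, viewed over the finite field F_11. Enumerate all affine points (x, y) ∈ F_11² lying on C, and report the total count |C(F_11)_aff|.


Affine F_11-points: {(1, 5), (1, 7), (3, 7), (5, 0), (5, 5), (6, 0), (6, 6), (8, 4), (10, 4), (10, 6)}; count = 10.

For each of the 121 pairs (x, y) ∈ F_11², evaluate f(x, y) mod 11. Record the zeros.
  x = 0: [0↦3, 1↦4, 2↦7, 3↦1, 4↦8, 5↦6, 6↦6, 7↦8, 8↦1, 9↦7, 10↦4]  zeros at y ∈ ∅
  x = 1: [0↦2, 1↦2, 2↦4, 3↦8, 4↦3, 5↦0, 6↦10, 7↦0, 8↦3, 9↦8, 10↦4]  zeros at y ∈ {5, 7}
  x = 2: [0↦10, 1↦9, 2↦10, 3↦2, 4↦7, 5↦3, 6↦1, 7↦1, 8↦3, 9↦7, 10↦2]  zeros at y ∈ ∅
  x = 3: [0↦5, 1↦3, 2↦3, 3↦5, 4↦9, 5↦4, 6↦1, 7↦0, 8↦1, 9↦4, 10↦9]  zeros at y ∈ {7}
  x = 4: [0↦9, 1↦6, 2↦5, 3↦6, 4↦9, 5↦3, 6↦10, 7↦8, 8↦8, 9↦10, 10↦3]  zeros at y ∈ ∅
  x = 5: [0↦0, 1↦7, 2↦5, 3↦5, 4↦7, 5↦0, 6↦6, 7↦3, 8↦2, 9↦3, 10↦6]  zeros at y ∈ {0, 5}
  x = 6: [0↦0, 1↦6, 2↦3, 3↦2, 4↦3, 5↦6, 6↦0, 7↦7, 8↦5, 9↦5, 10↦7]  zeros at y ∈ {0, 6}
  x = 7: [0↦9, 1↦3, 2↦10, 3↦8, 4↦8, 5↦10, 6↦3, 7↦9, 8↦6, 9↦5, 10↦6]  zeros at y ∈ ∅
  x = 8: [0↦5, 1↦9, 2↦4, 3↦1, 4↦0, 5↦1, 6↦4, 7↦9, 8↦5, 9↦3, 10↦3]  zeros at y ∈ {4}
  x = 9: [0↦10, 1↦2, 2↦7, 3↦3, 4↦1, 5↦1, 6↦3, 7↦7, 8↦2, 9↦10, 10↦9]  zeros at y ∈ ∅
  x = 10: [0↦2, 1↦4, 2↦8, 3↦3, 4↦0, 5↦10, 6↦0, 7↦3, 8↦8, 9↦4, 10↦2]  zeros at y ∈ {4, 6}
Collecting zeros: affine points = {(1, 5), (1, 7), (3, 7), (5, 0), (5, 5), (6, 0), (6, 6), (8, 4), (10, 4), (10, 6)}.
Total count |C(F_11)_aff| = 10.


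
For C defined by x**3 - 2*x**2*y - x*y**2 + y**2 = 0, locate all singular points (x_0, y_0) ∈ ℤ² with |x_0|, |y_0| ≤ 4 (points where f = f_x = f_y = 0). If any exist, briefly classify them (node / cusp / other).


Singular points: {(0, 0)}; classification: cusp.

Compute partial derivatives:
  f_x = 3*x**2 - 4*x*y - y**2.
  f_y = -2*x**2 - 2*x*y + 2*y.
Scan x_0 ∈ {−4, ..., 4}. For each x_0, f_y(x_0, y) is a polynomial in y; find its integer roots y ∈ {−4, ..., 4}, then test f_x and f at those candidates.
  x = -4: f_y(-4, y) = 10*y - 32; no integer root y with |y| ≤ 4.
  x = -3: f_y(-3, y) = 8*y - 18; no integer root y with |y| ≤ 4.
  x = -2: f_y(-2, y) = 6*y - 8; no integer root y with |y| ≤ 4.
  x = -1: f_y(-1, y) = 4*y - 2; no integer root y with |y| ≤ 4.
  x = 0: f_y(0, y) = 2*y; vanishes at y ∈ {0}. (0, 0): f_x = 0, f = 0 — SINGULAR.
  x = 1: f_y(1, y) = -2; no integer root y with |y| ≤ 4.
  x = 2: f_y(2, y) = -2*y - 8; vanishes at y ∈ {-4}. (2, -4): f_x = 28 ≠ 0.
  x = 3: f_y(3, y) = -4*y - 18; no integer root y with |y| ≤ 4.
  x = 4: f_y(4, y) = -6*y - 32; no integer root y with |y| ≤ 4.
Only singular point on the grid: (0, 0).
Classify: substitute x = 0 + u, y = 0 + v and expand: f = u**3 - 2*u**2*v - u*v**2 + v**2.
No constant or linear terms (consistent with a singular point). Quadratic part: v**2. Cubic part: u**3 - 2*u**2*v - u*v**2.
The quadratic part v**2 is a perfect square, so there is a single (double) tangent line v = 0, i.e. y = 0. Restricting the cubic part to that line (v = 0) leaves u**3 ≠ 0, so f is not divisible by v and the branch is v² ≈ -u**3 to lowest order — this is a cusp.
Classification: cusp.


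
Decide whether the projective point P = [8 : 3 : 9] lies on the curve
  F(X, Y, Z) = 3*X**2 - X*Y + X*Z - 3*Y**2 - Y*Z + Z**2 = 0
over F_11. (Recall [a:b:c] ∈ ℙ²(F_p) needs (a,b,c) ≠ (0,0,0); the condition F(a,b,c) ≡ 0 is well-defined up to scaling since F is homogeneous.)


F(8,3,9) ≡ 3 (mod 11); P is NOT on the curve.

Evaluate F(8, 3, 9) term-by-term (mod 11).
  3*X**2 ↦ 3·64·1·1 = 192
  -X*Y ↦ -1·8·3·1 = -24
  X*Z ↦ 1·8·1·9 = 72
  -3*Y**2 ↦ -3·1·9·1 = -27
  -Y*Z ↦ -1·1·3·9 = -27
  Z**2 ↦ 1·1·1·81 = 81
Sum: F(8, 3, 9) = (192) + (-24) + (72) + (-27) + (-27) + (81) = 267.
Reducing mod 11: 267 ≡ 3 (mod 11).
Since F(a, b, c) ≡ 3 ≠ 0 (mod 11), P does NOT lie on the curve.


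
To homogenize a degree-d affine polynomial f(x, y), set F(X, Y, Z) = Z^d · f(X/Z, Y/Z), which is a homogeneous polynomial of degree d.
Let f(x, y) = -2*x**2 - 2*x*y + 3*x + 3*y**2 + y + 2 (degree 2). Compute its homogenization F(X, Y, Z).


F(X, Y, Z) = -2*X**2 - 2*X*Y + 3*X*Z + 3*Y**2 + Y*Z + 2*Z**2

deg(f) = 2.
Substitute x = X/Z, y = Y/Z into f, then multiply by Z^2.
  monomial -2·x^2·y^0 ↦ -2·X^2·Y^0·Z^0.
  monomial -2·x^1·y^1 ↦ -2·X^1·Y^1·Z^0.
  monomial 3·x^1·y^0 ↦ 3·X^1·Y^0·Z^1.
  monomial 3·x^0·y^2 ↦ 3·X^0·Y^2·Z^0.
  monomial 1·x^0·y^1 ↦ 1·X^0·Y^1·Z^1.
  monomial 2·x^0·y^0 ↦ 2·X^0·Y^0·Z^2.
Collecting: F(X, Y, Z) = -2*X**2 - 2*X*Y + 3*X*Z + 3*Y**2 + Y*Z + 2*Z**2.


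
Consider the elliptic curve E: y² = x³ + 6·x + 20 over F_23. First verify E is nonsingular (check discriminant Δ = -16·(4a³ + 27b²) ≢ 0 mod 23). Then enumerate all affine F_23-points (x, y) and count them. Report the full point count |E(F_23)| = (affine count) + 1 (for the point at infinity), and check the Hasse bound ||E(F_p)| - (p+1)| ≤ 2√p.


Affine points = {(1, 2), (1, 21), (4, 4), (4, 19), (12, 7), (12, 16), (13, 8), (13, 15), (15, 9), (15, 14), (16, 7), (16, 16), (18, 7), (18, 16), (19, 1), (19, 22), (21, 0), (22, 6), (22, 17)}; affine count = 19; |E(F_23)| = 20.

Discriminant check: Δ ∝ 4a³ + 27b² = 4·6³ + 27·20² = 4·216 + 27·400 ≡ 3 (mod 23). Nonzero ⇒ E is nonsingular.
For each x ∈ F_23, compute rhs = x³ + 6·x + 20 mod 23, then count y ∈ F_23 with y² ≡ rhs.
  x = 0: rhs = 20, matching y values: none (0 points).
  x = 1: rhs = 4, matching y values: 2, 21 (2 points).
  x = 2: rhs = 17, matching y values: none (0 points).
  x = 3: rhs = 19, matching y values: none (0 points).
  x = 4: rhs = 16, matching y values: 4, 19 (2 points).
  x = 5: rhs = 14, matching y values: none (0 points).
  x = 6: rhs = 19, matching y values: none (0 points).
  x = 7: rhs = 14, matching y values: none (0 points).
  x = 8: rhs = 5, matching y values: none (0 points).
  x = 9: rhs = 21, matching y values: none (0 points).
  x = 10: rhs = 22, matching y values: none (0 points).
  x = 11: rhs = 14, matching y values: none (0 points).
  x = 12: rhs = 3, matching y values: 7, 16 (2 points).
  x = 13: rhs = 18, matching y values: 8, 15 (2 points).
  x = 14: rhs = 19, matching y values: none (0 points).
  x = 15: rhs = 12, matching y values: 9, 14 (2 points).
  x = 16: rhs = 3, matching y values: 7, 16 (2 points).
  x = 17: rhs = 21, matching y values: none (0 points).
  x = 18: rhs = 3, matching y values: 7, 16 (2 points).
  x = 19: rhs = 1, matching y values: 1, 22 (2 points).
  x = 20: rhs = 21, matching y values: none (0 points).
  x = 21: rhs = 0, matching y values: 0 (1 points).
  x = 22: rhs = 13, matching y values: 6, 17 (2 points).
Total affine count: 19.
Full point count |E(F_23)| = 19 + 1 = 20.
Hasse bound: |20 − (23+1)| = |-4| = 4 ≤ 2√23 ≈ 9.5917 ✓.


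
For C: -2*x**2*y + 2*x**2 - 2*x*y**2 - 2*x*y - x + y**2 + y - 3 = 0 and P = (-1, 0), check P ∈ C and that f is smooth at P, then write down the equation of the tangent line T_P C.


Tangent line at P: -5*x + y - 5 = 0.

Step 1: f(-1, 0) = 0, so P lies on C.
Step 2: partial derivatives
  f_x(x, y) = -4*x*y + 4*x - 2*y**2 - 2*y - 1, f_y(x, y) = -2*x**2 - 4*x*y - 2*x + 2*y + 1.
  f_x(P) = -5, f_y(P) = 1 (gradient nonzero, so P is smooth).
Step 3: tangent line at P: -5·(x − -1) + 1·(y − 0) = 0.
Expanding: -5*x + y - 5 = 0.


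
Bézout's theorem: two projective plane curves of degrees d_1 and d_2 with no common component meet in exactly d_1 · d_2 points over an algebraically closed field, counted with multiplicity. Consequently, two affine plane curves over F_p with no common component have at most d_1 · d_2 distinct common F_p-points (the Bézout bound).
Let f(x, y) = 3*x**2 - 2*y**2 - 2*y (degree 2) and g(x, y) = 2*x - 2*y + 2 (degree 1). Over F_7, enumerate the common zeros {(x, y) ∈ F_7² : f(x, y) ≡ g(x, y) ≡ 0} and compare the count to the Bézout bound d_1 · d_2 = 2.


Common zeros: ∅; count = 0; Bézout bound = 2.

deg(f) = 2, deg(g) = 1, so Bézout bound = 2.
Scan x ∈ F_7. For each x, list the y ∈ F_7 with f(x, y) ≡ 0 and those with g(x, y) ≡ 0 (mod 7); the common zeros in that column are the intersection.
  x = 0: f ≡ 0 at y ∈ {0, 6}; g ≡ 0 at y ∈ {1}; common: ∅.
  x = 1: f ≡ 0 at y ∈ {3}; g ≡ 0 at y ∈ {2}; common: ∅.
  x = 2: f ≡ 0 at y ∈ {2, 4}; g ≡ 0 at y ∈ {3}; common: ∅.
  x = 3: f ≡ 0 at y ∈ ∅; g ≡ 0 at y ∈ {4}; common: ∅.
  x = 4: f ≡ 0 at y ∈ ∅; g ≡ 0 at y ∈ {5}; common: ∅.
  x = 5: f ≡ 0 at y ∈ {2, 4}; g ≡ 0 at y ∈ {6}; common: ∅.
  x = 6: f ≡ 0 at y ∈ {3}; g ≡ 0 at y ∈ {0}; common: ∅.
Collecting: common zeros = ∅, so the count is 0.
Comparison with the Bézout bound: 0 ≤ 2 = deg(f)·deg(g), as expected for curves with no common component (the affine F_7-count falls short of the bound because intersections may lie at infinity, over extension fields, or carry multiplicity).


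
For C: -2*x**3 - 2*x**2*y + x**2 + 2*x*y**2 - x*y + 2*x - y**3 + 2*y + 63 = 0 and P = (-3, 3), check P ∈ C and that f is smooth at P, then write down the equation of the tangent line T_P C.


Tangent line at P: -7*x - 76*y + 207 = 0.

Step 1: f(-3, 3) = 0, so P lies on C.
Step 2: partial derivatives
  f_x(x, y) = -6*x**2 - 4*x*y + 2*x + 2*y**2 - y + 2, f_y(x, y) = -2*x**2 + 4*x*y - x - 3*y**2 + 2.
  f_x(P) = -7, f_y(P) = -76 (gradient nonzero, so P is smooth).
Step 3: tangent line at P: -7·(x − -3) + -76·(y − 3) = 0.
Expanding: -7*x - 76*y + 207 = 0.


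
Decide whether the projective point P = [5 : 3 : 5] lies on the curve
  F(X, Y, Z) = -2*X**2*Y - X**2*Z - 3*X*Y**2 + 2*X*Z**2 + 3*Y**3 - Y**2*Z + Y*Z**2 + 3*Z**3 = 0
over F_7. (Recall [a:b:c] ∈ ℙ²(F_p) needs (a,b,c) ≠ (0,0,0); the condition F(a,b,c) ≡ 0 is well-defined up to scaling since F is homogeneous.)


F(5,3,5) ≡ 4 (mod 7); P is NOT on the curve.

Evaluate F(5, 3, 5) term-by-term (mod 7).
  -2*X**2*Y ↦ -2·25·3·1 = -150
  -X**2*Z ↦ -1·25·1·5 = -125
  -3*X*Y**2 ↦ -3·5·9·1 = -135
  2*X*Z**2 ↦ 2·5·1·25 = 250
  3*Y**3 ↦ 3·1·27·1 = 81
  -Y**2*Z ↦ -1·1·9·5 = -45
  Y*Z**2 ↦ 1·1·3·25 = 75
  3*Z**3 ↦ 3·1·1·125 = 375
Sum: F(5, 3, 5) = (-150) + (-125) + (-135) + (250) + (81) + (-45) + (75) + (375) = 326.
Reducing mod 7: 326 ≡ 4 (mod 7).
Since F(a, b, c) ≡ 4 ≠ 0 (mod 7), P does NOT lie on the curve.


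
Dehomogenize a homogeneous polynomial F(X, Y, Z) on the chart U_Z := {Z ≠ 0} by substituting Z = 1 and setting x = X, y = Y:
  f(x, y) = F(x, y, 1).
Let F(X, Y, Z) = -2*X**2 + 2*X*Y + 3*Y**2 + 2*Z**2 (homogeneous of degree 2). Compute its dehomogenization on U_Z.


f(x, y) = -2*x**2 + 2*x*y + 3*y**2 + 2

On U_Z we set Z = 1. Each monomial c·X^i·Y^j·Z^k in F becomes c·x^i·y^j·1^k = c·x^i·y^j.
Substituting Z = 1: F(X, Y, 1) = -2*x**2 + 2*x*y + 3*y**2 + 2.
Note: deg(f) ≤ deg(F) = 2; strict inequality happens when F is divisible by Z (lost terms).


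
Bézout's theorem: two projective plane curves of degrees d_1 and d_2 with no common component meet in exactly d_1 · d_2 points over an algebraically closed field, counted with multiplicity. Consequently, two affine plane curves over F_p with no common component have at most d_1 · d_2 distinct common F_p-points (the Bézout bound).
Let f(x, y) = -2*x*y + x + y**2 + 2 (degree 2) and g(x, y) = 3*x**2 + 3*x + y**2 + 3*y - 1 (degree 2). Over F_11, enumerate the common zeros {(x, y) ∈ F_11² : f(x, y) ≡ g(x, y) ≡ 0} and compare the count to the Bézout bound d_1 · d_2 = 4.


Common zeros: {(1, 4)}; count = 1; Bézout bound = 4.

deg(f) = 2, deg(g) = 2, so Bézout bound = 4.
Scan x ∈ F_11. For each x, list the y ∈ F_11 with f(x, y) ≡ 0 and those with g(x, y) ≡ 0 (mod 11); the common zeros in that column are the intersection.
  x = 0: f ≡ 0 at y ∈ {3, 8}; g ≡ 0 at y ∈ ∅; common: ∅.
  x = 1: f ≡ 0 at y ∈ {4, 9}; g ≡ 0 at y ∈ {4}; common: {4}.
  x = 2: f ≡ 0 at y ∈ {2}; g ≡ 0 at y ∈ ∅; common: ∅.
  x = 3: f ≡ 0 at y ∈ {1, 5}; g ≡ 0 at y ∈ {9, 10}; common: ∅.
  x = 4: f ≡ 0 at y ∈ ∅; g ≡ 0 at y ∈ {3, 5}; common: ∅.
  x = 5: f ≡ 0 at y ∈ ∅; g ≡ 0 at y ∈ {2, 6}; common: ∅.
  x = 6: f ≡ 0 at y ∈ ∅; g ≡ 0 at y ∈ {3, 5}; common: ∅.
  x = 7: f ≡ 0 at y ∈ ∅; g ≡ 0 at y ∈ {9, 10}; common: ∅.
  x = 8: f ≡ 0 at y ∈ ∅; g ≡ 0 at y ∈ ∅; common: ∅.
  x = 9: f ≡ 0 at y ∈ {0, 7}; g ≡ 0 at y ∈ {4}; common: ∅.
  x = 10: f ≡ 0 at y ∈ {10}; g ≡ 0 at y ∈ ∅; common: ∅.
Collecting: common zeros = {(1, 4)}, so the count is 1.
Comparison with the Bézout bound: 1 ≤ 4 = deg(f)·deg(g), as expected for curves with no common component (the affine F_11-count falls short of the bound because intersections may lie at infinity, over extension fields, or carry multiplicity).


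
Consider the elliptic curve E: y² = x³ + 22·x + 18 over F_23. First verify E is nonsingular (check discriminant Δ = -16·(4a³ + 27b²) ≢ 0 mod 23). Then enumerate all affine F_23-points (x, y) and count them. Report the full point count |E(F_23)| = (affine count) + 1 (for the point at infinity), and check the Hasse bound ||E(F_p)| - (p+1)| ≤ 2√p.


Affine points = {(0, 8), (0, 15), (1, 8), (1, 15), (2, 1), (2, 22), (4, 3), (4, 20), (5, 0), (7, 3), (7, 20), (8, 4), (8, 19), (9, 5), (9, 18), (11, 2), (11, 21), (12, 3), (12, 20), (16, 2), (16, 21), (18, 6), (18, 17), (19, 2), (19, 21), (21, 9), (21, 14), (22, 8), (22, 15)}; affine count = 29; |E(F_23)| = 30.

Discriminant check: Δ ∝ 4a³ + 27b² = 4·22³ + 27·18² = 4·10648 + 27·324 ≡ 4 (mod 23). Nonzero ⇒ E is nonsingular.
For each x ∈ F_23, compute rhs = x³ + 22·x + 18 mod 23, then count y ∈ F_23 with y² ≡ rhs.
  x = 0: rhs = 18, matching y values: 8, 15 (2 points).
  x = 1: rhs = 18, matching y values: 8, 15 (2 points).
  x = 2: rhs = 1, matching y values: 1, 22 (2 points).
  x = 3: rhs = 19, matching y values: none (0 points).
  x = 4: rhs = 9, matching y values: 3, 20 (2 points).
  x = 5: rhs = 0, matching y values: 0 (1 points).
  x = 6: rhs = 21, matching y values: none (0 points).
  x = 7: rhs = 9, matching y values: 3, 20 (2 points).
  x = 8: rhs = 16, matching y values: 4, 19 (2 points).
  x = 9: rhs = 2, matching y values: 5, 18 (2 points).
  x = 10: rhs = 19, matching y values: none (0 points).
  x = 11: rhs = 4, matching y values: 2, 21 (2 points).
  x = 12: rhs = 9, matching y values: 3, 20 (2 points).
  x = 13: rhs = 17, matching y values: none (0 points).
  x = 14: rhs = 11, matching y values: none (0 points).
  x = 15: rhs = 20, matching y values: none (0 points).
  x = 16: rhs = 4, matching y values: 2, 21 (2 points).
  x = 17: rhs = 15, matching y values: none (0 points).
  x = 18: rhs = 13, matching y values: 6, 17 (2 points).
  x = 19: rhs = 4, matching y values: 2, 21 (2 points).
  x = 20: rhs = 17, matching y values: none (0 points).
  x = 21: rhs = 12, matching y values: 9, 14 (2 points).
  x = 22: rhs = 18, matching y values: 8, 15 (2 points).
Total affine count: 29.
Full point count |E(F_23)| = 29 + 1 = 30.
Hasse bound: |30 − (23+1)| = |6| = 6 ≤ 2√23 ≈ 9.5917 ✓.


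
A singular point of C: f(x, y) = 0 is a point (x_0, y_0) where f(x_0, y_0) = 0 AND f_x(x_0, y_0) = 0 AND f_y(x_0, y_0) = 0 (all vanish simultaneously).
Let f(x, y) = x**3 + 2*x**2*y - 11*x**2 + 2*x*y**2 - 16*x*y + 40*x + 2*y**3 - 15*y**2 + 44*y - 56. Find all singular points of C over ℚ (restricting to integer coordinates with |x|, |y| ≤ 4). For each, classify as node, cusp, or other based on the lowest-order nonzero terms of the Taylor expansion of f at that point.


Singular points: {(2, 2)}; classification: node.

Compute partial derivatives:
  f_x = 3*x**2 + 4*x*y - 22*x + 2*y**2 - 16*y + 40.
  f_y = 2*x**2 + 4*x*y - 16*x + 6*y**2 - 30*y + 44.
Scan x_0 ∈ {−4, ..., 4}. For each x_0, f_y(x_0, y) is a polynomial in y; find its integer roots y ∈ {−4, ..., 4}, then test f_x and f at those candidates.
  x = -4: f_y(-4, y) = 6*y**2 - 46*y + 140; no integer root y with |y| ≤ 4.
  x = -3: f_y(-3, y) = 6*y**2 - 42*y + 110; no integer root y with |y| ≤ 4.
  x = -2: f_y(-2, y) = 6*y**2 - 38*y + 84; no integer root y with |y| ≤ 4.
  x = -1: f_y(-1, y) = 6*y**2 - 34*y + 62; no integer root y with |y| ≤ 4.
  x = 0: f_y(0, y) = 6*y**2 - 30*y + 44; no integer root y with |y| ≤ 4.
  x = 1: f_y(1, y) = 6*y**2 - 26*y + 30; no integer root y with |y| ≤ 4.
  x = 2: f_y(2, y) = 6*y**2 - 22*y + 20; vanishes at y ∈ {2}. (2, 2): f_x = 0, f = 0 — SINGULAR.
  x = 3: f_y(3, y) = 6*y**2 - 18*y + 14; no integer root y with |y| ≤ 4.
  x = 4: f_y(4, y) = 6*y**2 - 14*y + 12; no integer root y with |y| ≤ 4.
Only singular point on the grid: (2, 2).
Classify: substitute x = 2 + u, y = 2 + v and expand: f = u**3 + 2*u**2*v - u**2 + 2*u*v**2 + 2*v**3 + v**2.
No constant or linear terms (consistent with a singular point). Quadratic part: -u**2 + v**2. Cubic part: u**3 + 2*u**2*v + 2*u*v**2 + 2*v**3.
The quadratic part v**2 - u**2 = (v − u)(v + u) splits into two distinct linear factors, so there are two distinct tangent lines y − 2 = ±(x − 2) — this is a node (ordinary double point).
Classification: node.


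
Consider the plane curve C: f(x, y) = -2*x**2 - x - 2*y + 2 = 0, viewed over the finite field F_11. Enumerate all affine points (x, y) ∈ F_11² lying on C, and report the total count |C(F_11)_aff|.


Affine F_11-points: {(0, 1), (1, 5), (2, 7), (3, 7), (4, 5), (5, 1), (6, 6), (7, 9), (8, 10), (9, 9), (10, 6)}; count = 11.

For each of the 121 pairs (x, y) ∈ F_11², evaluate f(x, y) mod 11. Record the zeros.
  x = 0: [0↦2, 1↦0, 2↦9, 3↦7, 4↦5, 5↦3, 6↦1, 7↦10, 8↦8, 9↦6, 10↦4]  zeros at y ∈ {1}
  x = 1: [0↦10, 1↦8, 2↦6, 3↦4, 4↦2, 5↦0, 6↦9, 7↦7, 8↦5, 9↦3, 10↦1]  zeros at y ∈ {5}
  x = 2: [0↦3, 1↦1, 2↦10, 3↦8, 4↦6, 5↦4, 6↦2, 7↦0, 8↦9, 9↦7, 10↦5]  zeros at y ∈ {7}
  x = 3: [0↦3, 1↦1, 2↦10, 3↦8, 4↦6, 5↦4, 6↦2, 7↦0, 8↦9, 9↦7, 10↦5]  zeros at y ∈ {7}
  x = 4: [0↦10, 1↦8, 2↦6, 3↦4, 4↦2, 5↦0, 6↦9, 7↦7, 8↦5, 9↦3, 10↦1]  zeros at y ∈ {5}
  x = 5: [0↦2, 1↦0, 2↦9, 3↦7, 4↦5, 5↦3, 6↦1, 7↦10, 8↦8, 9↦6, 10↦4]  zeros at y ∈ {1}
  x = 6: [0↦1, 1↦10, 2↦8, 3↦6, 4↦4, 5↦2, 6↦0, 7↦9, 8↦7, 9↦5, 10↦3]  zeros at y ∈ {6}
  x = 7: [0↦7, 1↦5, 2↦3, 3↦1, 4↦10, 5↦8, 6↦6, 7↦4, 8↦2, 9↦0, 10↦9]  zeros at y ∈ {9}
  x = 8: [0↦9, 1↦7, 2↦5, 3↦3, 4↦1, 5↦10, 6↦8, 7↦6, 8↦4, 9↦2, 10↦0]  zeros at y ∈ {10}
  x = 9: [0↦7, 1↦5, 2↦3, 3↦1, 4↦10, 5↦8, 6↦6, 7↦4, 8↦2, 9↦0, 10↦9]  zeros at y ∈ {9}
  x = 10: [0↦1, 1↦10, 2↦8, 3↦6, 4↦4, 5↦2, 6↦0, 7↦9, 8↦7, 9↦5, 10↦3]  zeros at y ∈ {6}
Collecting zeros: affine points = {(0, 1), (1, 5), (2, 7), (3, 7), (4, 5), (5, 1), (6, 6), (7, 9), (8, 10), (9, 9), (10, 6)}.
Total count |C(F_11)_aff| = 11.


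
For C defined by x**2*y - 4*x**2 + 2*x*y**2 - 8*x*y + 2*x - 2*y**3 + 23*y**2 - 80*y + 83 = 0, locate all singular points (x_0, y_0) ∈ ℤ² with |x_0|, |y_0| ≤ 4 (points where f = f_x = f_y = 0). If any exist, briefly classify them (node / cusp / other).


Singular points: {(-2, 3)}; classification: node.

Compute partial derivatives:
  f_x = 2*x*y - 8*x + 2*y**2 - 8*y + 2.
  f_y = x**2 + 4*x*y - 8*x - 6*y**2 + 46*y - 80.
Scan x_0 ∈ {−4, ..., 4}. For each x_0, f_y(x_0, y) is a polynomial in y; find its integer roots y ∈ {−4, ..., 4}, then test f_x and f at those candidates.
  x = -4: f_y(-4, y) = -6*y**2 + 30*y - 32; no integer root y with |y| ≤ 4.
  x = -3: f_y(-3, y) = -6*y**2 + 34*y - 47; no integer root y with |y| ≤ 4.
  x = -2: f_y(-2, y) = -6*y**2 + 38*y - 60; vanishes at y ∈ {3}. (-2, 3): f_x = 0, f = 0 — SINGULAR.
  x = -1: f_y(-1, y) = -6*y**2 + 42*y - 71; no integer root y with |y| ≤ 4.
  x = 0: f_y(0, y) = -6*y**2 + 46*y - 80; no integer root y with |y| ≤ 4.
  x = 1: f_y(1, y) = -6*y**2 + 50*y - 87; no integer root y with |y| ≤ 4.
  x = 2: f_y(2, y) = -6*y**2 + 54*y - 92; no integer root y with |y| ≤ 4.
  x = 3: f_y(3, y) = -6*y**2 + 58*y - 95; no integer root y with |y| ≤ 4.
  x = 4: f_y(4, y) = -6*y**2 + 62*y - 96; no integer root y with |y| ≤ 4.
Only singular point on the grid: (-2, 3).
Classify: substitute x = -2 + u, y = 3 + v and expand: f = u**2*v - u**2 + 2*u*v**2 - 2*v**3 + v**2.
No constant or linear terms (consistent with a singular point). Quadratic part: -u**2 + v**2. Cubic part: u**2*v + 2*u*v**2 - 2*v**3.
The quadratic part v**2 - u**2 = (v − u)(v + u) splits into two distinct linear factors, so there are two distinct tangent lines y − 3 = ±(x − -2) — this is a node (ordinary double point).
Classification: node.


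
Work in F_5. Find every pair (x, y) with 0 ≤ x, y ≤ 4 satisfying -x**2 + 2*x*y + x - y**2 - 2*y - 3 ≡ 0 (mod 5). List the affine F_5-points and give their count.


Affine F_5-points: {(2, 0), (2, 2), (3, 2), (4, 0), (4, 1)}; count = 5.

For each of the 25 pairs (x, y) ∈ F_5², evaluate f(x, y) mod 5. Record the zeros.
  x = 0: [0↦2, 1↦4, 2↦4, 3↦2, 4↦3]  zeros at y ∈ ∅
  x = 1: [0↦2, 1↦1, 2↦3, 3↦3, 4↦1]  zeros at y ∈ ∅
  x = 2: [0↦0, 1↦1, 2↦0, 3↦2, 4↦2]  zeros at y ∈ {0, 2}
  x = 3: [0↦1, 1↦4, 2↦0, 3↦4, 4↦1]  zeros at y ∈ {2}
  x = 4: [0↦0, 1↦0, 2↦3, 3↦4, 4↦3]  zeros at y ∈ {0, 1}
Collecting zeros: affine points = {(2, 0), (2, 2), (3, 2), (4, 0), (4, 1)}.
Total count |C(F_5)_aff| = 5.


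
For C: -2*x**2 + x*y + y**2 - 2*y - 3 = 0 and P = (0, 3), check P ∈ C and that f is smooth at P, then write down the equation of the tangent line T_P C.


Tangent line at P: 3*x + 4*y - 12 = 0.

Step 1: f(0, 3) = 0, so P lies on C.
Step 2: partial derivatives
  f_x(x, y) = -4*x + y, f_y(x, y) = x + 2*y - 2.
  f_x(P) = 3, f_y(P) = 4 (gradient nonzero, so P is smooth).
Step 3: tangent line at P: 3·(x − 0) + 4·(y − 3) = 0.
Expanding: 3*x + 4*y - 12 = 0.


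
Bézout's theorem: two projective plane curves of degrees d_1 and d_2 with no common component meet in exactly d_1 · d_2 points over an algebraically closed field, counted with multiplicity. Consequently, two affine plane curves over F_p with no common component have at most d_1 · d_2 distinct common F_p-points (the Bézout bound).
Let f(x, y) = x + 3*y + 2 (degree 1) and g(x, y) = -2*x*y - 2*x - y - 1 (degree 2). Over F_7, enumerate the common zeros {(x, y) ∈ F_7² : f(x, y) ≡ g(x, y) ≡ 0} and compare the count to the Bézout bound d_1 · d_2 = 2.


Common zeros: {(1, 6), (3, 3)}; count = 2; Bézout bound = 2.

deg(f) = 1, deg(g) = 2, so Bézout bound = 2.
Scan x ∈ F_7. For each x, list the y ∈ F_7 with f(x, y) ≡ 0 and those with g(x, y) ≡ 0 (mod 7); the common zeros in that column are the intersection.
  x = 0: f ≡ 0 at y ∈ {4}; g ≡ 0 at y ∈ {6}; common: ∅.
  x = 1: f ≡ 0 at y ∈ {6}; g ≡ 0 at y ∈ {6}; common: {6}.
  x = 2: f ≡ 0 at y ∈ {1}; g ≡ 0 at y ∈ {6}; common: ∅.
  x = 3: f ≡ 0 at y ∈ {3}; g ≡ 0 at y ∈ {0, 1, 2, 3, 4, 5, 6}; common: {3}.
  x = 4: f ≡ 0 at y ∈ {5}; g ≡ 0 at y ∈ {6}; common: ∅.
  x = 5: f ≡ 0 at y ∈ {0}; g ≡ 0 at y ∈ {6}; common: ∅.
  x = 6: f ≡ 0 at y ∈ {2}; g ≡ 0 at y ∈ {6}; common: ∅.
Collecting: common zeros = {(1, 6), (3, 3)}, so the count is 2.
Comparison with the Bézout bound: 2 ≤ 2 = deg(f)·deg(g), as expected for curves with no common component (the bound is attained).


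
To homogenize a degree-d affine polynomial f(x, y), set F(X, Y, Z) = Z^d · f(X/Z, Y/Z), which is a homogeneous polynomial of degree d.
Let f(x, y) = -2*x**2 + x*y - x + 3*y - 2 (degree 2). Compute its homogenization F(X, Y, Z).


F(X, Y, Z) = -2*X**2 + X*Y - X*Z + 3*Y*Z - 2*Z**2

deg(f) = 2.
Substitute x = X/Z, y = Y/Z into f, then multiply by Z^2.
  monomial -2·x^2·y^0 ↦ -2·X^2·Y^0·Z^0.
  monomial 1·x^1·y^1 ↦ 1·X^1·Y^1·Z^0.
  monomial -1·x^1·y^0 ↦ -1·X^1·Y^0·Z^1.
  monomial 3·x^0·y^1 ↦ 3·X^0·Y^1·Z^1.
  monomial -2·x^0·y^0 ↦ -2·X^0·Y^0·Z^2.
Collecting: F(X, Y, Z) = -2*X**2 + X*Y - X*Z + 3*Y*Z - 2*Z**2.


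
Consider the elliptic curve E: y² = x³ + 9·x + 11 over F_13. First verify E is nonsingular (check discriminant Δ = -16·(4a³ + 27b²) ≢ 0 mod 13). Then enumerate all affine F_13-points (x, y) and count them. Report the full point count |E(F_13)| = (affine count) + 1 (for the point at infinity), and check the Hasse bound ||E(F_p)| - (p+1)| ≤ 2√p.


Affine points = {(3, 0), (5, 5), (5, 8), (7, 1), (7, 12), (8, 6), (8, 7), (10, 3), (10, 10), (12, 1), (12, 12)}; affine count = 11; |E(F_13)| = 12.

Discriminant check: Δ ∝ 4a³ + 27b² = 4·9³ + 27·11² = 4·729 + 27·121 ≡ 8 (mod 13). Nonzero ⇒ E is nonsingular.
For each x ∈ F_13, compute rhs = x³ + 9·x + 11 mod 13, then count y ∈ F_13 with y² ≡ rhs.
  x = 0: rhs = 11, matching y values: none (0 points).
  x = 1: rhs = 8, matching y values: none (0 points).
  x = 2: rhs = 11, matching y values: none (0 points).
  x = 3: rhs = 0, matching y values: 0 (1 points).
  x = 4: rhs = 7, matching y values: none (0 points).
  x = 5: rhs = 12, matching y values: 5, 8 (2 points).
  x = 6: rhs = 8, matching y values: none (0 points).
  x = 7: rhs = 1, matching y values: 1, 12 (2 points).
  x = 8: rhs = 10, matching y values: 6, 7 (2 points).
  x = 9: rhs = 2, matching y values: none (0 points).
  x = 10: rhs = 9, matching y values: 3, 10 (2 points).
  x = 11: rhs = 11, matching y values: none (0 points).
  x = 12: rhs = 1, matching y values: 1, 12 (2 points).
Total affine count: 11.
Full point count |E(F_13)| = 11 + 1 = 12.
Hasse bound: |12 − (13+1)| = |-2| = 2 ≤ 2√13 ≈ 7.2111 ✓.


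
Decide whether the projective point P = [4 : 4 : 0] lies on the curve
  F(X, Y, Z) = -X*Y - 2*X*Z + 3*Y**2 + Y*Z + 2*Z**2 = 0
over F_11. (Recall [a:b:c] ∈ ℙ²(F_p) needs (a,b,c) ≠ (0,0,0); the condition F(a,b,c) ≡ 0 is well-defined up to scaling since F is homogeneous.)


F(4,4,0) ≡ 10 (mod 11); P is NOT on the curve.

Evaluate F(4, 4, 0) term-by-term (mod 11).
  -X*Y ↦ -1·4·4·1 = -16
  -2*X*Z ↦ -2·4·1·0 = 0
  3*Y**2 ↦ 3·1·16·1 = 48
  Y*Z ↦ 1·1·4·0 = 0
  2*Z**2 ↦ 2·1·1·0 = 0
Sum: F(4, 4, 0) = (-16) + (0) + (48) + (0) + (0) = 32.
Reducing mod 11: 32 ≡ 10 (mod 11).
Since F(a, b, c) ≡ 10 ≠ 0 (mod 11), P does NOT lie on the curve.


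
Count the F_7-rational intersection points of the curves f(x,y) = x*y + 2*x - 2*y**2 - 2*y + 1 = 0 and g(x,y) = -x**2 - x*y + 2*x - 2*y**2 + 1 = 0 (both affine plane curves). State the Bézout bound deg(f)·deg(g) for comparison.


Common zeros: ∅; count = 0; Bézout bound = 4.

deg(f) = 2, deg(g) = 2, so Bézout bound = 4.
Scan x ∈ F_7. For each x, list the y ∈ F_7 with f(x, y) ≡ 0 and those with g(x, y) ≡ 0 (mod 7); the common zeros in that column are the intersection.
  x = 0: f ≡ 0 at y ∈ ∅; g ≡ 0 at y ∈ {2, 5}; common: ∅.
  x = 1: f ≡ 0 at y ∈ {1, 2}; g ≡ 0 at y ∈ ∅; common: ∅.
  x = 2: f ≡ 0 at y ∈ ∅; g ≡ 0 at y ∈ ∅; common: ∅.
  x = 3: f ≡ 0 at y ∈ {0, 4}; g ≡ 0 at y ∈ {1}; common: ∅.
  x = 4: f ≡ 0 at y ∈ ∅; g ≡ 0 at y ∈ {0, 5}; common: ∅.
  x = 5: f ≡ 0 at y ∈ ∅; g ≡ 0 at y ∈ {0, 1}; common: ∅.
  x = 6: f ≡ 0 at y ∈ {3, 6}; g ≡ 0 at y ∈ ∅; common: ∅.
Collecting: common zeros = ∅, so the count is 0.
Comparison with the Bézout bound: 0 ≤ 4 = deg(f)·deg(g), as expected for curves with no common component (the affine F_7-count falls short of the bound because intersections may lie at infinity, over extension fields, or carry multiplicity).
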